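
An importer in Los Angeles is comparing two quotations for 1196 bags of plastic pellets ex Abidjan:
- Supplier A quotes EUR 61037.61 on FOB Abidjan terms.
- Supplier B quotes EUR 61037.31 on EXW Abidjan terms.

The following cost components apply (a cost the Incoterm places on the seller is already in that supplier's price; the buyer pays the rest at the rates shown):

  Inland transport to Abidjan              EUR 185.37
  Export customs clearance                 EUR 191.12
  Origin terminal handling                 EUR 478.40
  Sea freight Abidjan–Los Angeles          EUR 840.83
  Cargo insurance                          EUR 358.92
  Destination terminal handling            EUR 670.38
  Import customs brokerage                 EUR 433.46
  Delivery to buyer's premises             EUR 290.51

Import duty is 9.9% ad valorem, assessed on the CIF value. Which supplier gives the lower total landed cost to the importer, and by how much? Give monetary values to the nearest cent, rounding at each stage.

Supplier A (FOB):
CIF value = FOB price + freight + insurance = 61037.61 + 840.83 + 358.92 = 62237.36
Import duty = 62237.36 × 9.9% = 6161.50
Buyer bears (A): 840.83 + 358.92 + 670.38 + 433.46 + 290.51 = 2594.10
Landed cost (A) = invoice 61037.61 + 2594.10 + duty 6161.50 = 69793.21
Supplier B (EXW):
CIF value = EXW price + inland to port + export clearance + origin terminal + freight + insurance = 61037.31 + 185.37 + 191.12 + 478.40 + 840.83 + 358.92 = 63091.95
Import duty = 63091.95 × 9.9% = 6246.10
Buyer bears (B): 185.37 + 191.12 + 478.40 + 840.83 + 358.92 + 670.38 + 433.46 + 290.51 = 3448.99
Landed cost (B) = invoice 61037.31 + 3448.99 + duty 6246.10 = 70732.40
Difference = |69793.21 − 70732.40| = 939.19

Supplier A is cheaper by EUR 939.19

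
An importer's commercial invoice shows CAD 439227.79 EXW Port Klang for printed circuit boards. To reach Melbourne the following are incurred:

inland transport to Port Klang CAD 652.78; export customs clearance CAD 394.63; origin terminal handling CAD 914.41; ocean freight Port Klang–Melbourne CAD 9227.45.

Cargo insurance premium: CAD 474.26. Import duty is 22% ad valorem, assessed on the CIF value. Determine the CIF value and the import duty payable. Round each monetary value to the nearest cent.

CIF value: CAD 450891.32; import duty: CAD 99196.09

CIF = EXW price + pre-shipment costs + freight + insurance
CIF = 439227.79 + 652.78 + 394.63 + 914.41 + 9227.45 + 474.26 = 450891.32
Import duty = 450891.32 × 22% = 99196.09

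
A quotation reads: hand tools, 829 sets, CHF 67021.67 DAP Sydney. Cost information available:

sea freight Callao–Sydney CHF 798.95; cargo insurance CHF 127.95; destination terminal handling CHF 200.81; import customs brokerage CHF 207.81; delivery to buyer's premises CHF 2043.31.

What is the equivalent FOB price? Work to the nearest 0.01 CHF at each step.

FOB price: CHF 63850.65

Not relevant to the conversion: brokerage — on the buyer under both terms; not part of either seller's price.
From DAP to FOB, the seller no longer bears: freight, insurance, destination terminal, delivery.
FOB price = 67021.67 − 798.95 − 127.95 − 200.81 − 2043.31 = 63850.65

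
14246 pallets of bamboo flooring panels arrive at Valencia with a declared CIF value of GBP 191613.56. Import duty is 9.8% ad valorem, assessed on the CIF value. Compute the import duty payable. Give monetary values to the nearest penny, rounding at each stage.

Import duty: GBP 18778.13

Import duty = 191613.56 × 9.8% = 18778.13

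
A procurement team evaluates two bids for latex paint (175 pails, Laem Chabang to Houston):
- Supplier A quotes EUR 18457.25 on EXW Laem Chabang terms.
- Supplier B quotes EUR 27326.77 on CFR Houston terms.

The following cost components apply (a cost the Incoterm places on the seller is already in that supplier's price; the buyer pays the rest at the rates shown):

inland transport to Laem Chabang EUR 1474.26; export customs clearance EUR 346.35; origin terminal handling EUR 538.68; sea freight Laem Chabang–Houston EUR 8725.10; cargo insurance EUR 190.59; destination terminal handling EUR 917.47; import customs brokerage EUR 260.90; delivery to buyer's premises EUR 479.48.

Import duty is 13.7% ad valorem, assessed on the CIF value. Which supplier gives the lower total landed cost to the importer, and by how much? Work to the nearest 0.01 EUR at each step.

Supplier A (EXW):
CIF value = EXW price + inland to port + export clearance + origin terminal + freight + insurance = 18457.25 + 1474.26 + 346.35 + 538.68 + 8725.10 + 190.59 = 29732.23
Import duty = 29732.23 × 13.7% = 4073.32
Buyer bears (A): 1474.26 + 346.35 + 538.68 + 8725.10 + 190.59 + 917.47 + 260.90 + 479.48 = 12932.83
Landed cost (A) = invoice 18457.25 + 12932.83 + duty 4073.32 = 35463.40
Supplier B (CFR):
CIF value = CFR price + insurance = 27326.77 + 190.59 = 27517.36
Import duty = 27517.36 × 13.7% = 3769.88
Buyer bears (B): 190.59 + 917.47 + 260.90 + 479.48 = 1848.44
Landed cost (B) = invoice 27326.77 + 1848.44 + duty 3769.88 = 32945.09
Difference = |35463.40 − 32945.09| = 2518.31

Supplier B is cheaper by EUR 2518.31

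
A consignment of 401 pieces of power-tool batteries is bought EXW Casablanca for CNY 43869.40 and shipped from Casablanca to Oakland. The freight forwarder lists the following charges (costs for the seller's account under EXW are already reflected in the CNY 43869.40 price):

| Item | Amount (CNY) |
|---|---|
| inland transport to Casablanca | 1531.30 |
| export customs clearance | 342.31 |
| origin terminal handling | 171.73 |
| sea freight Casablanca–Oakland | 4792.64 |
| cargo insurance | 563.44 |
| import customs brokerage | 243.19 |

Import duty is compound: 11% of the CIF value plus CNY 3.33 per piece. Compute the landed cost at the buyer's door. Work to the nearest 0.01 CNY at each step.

EXW: the seller makes goods available at their premises; the buyer bears all onward costs.
CIF value = EXW price + inland to port + export clearance + origin terminal + freight + insurance = 43869.40 + 1531.30 + 342.31 + 171.73 + 4792.64 + 563.44 = 51270.82
Ad valorem component: 51270.82 × 11% = 5639.79
Specific component: 401 × 3.33 = 1335.33
Import duty = 5639.79 + 1335.33 = 6975.12
Buyer bears: inland to port 1531.30 + export clearance 342.31 + origin terminal 171.73 + freight 4792.64 + insurance 563.44 + brokerage 243.19 + duty 6975.12 = 14619.73
Landed cost = invoice 43869.40 + 14619.73 = 58489.13

Total landed cost: CNY 58489.13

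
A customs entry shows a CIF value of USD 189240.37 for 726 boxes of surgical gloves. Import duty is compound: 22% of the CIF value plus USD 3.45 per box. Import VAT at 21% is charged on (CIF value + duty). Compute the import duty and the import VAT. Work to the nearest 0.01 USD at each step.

Import duty: USD 44137.58; import VAT: USD 49009.37

Ad valorem component: 189240.37 × 22% = 41632.88
Specific component: 726 × 3.45 = 2504.70
Import duty = 41632.88 + 2504.70 = 44137.58
VAT base = CIF + duty = 189240.37 + 44137.58 = 233377.95
Import VAT = 233377.95 × 21% = 49009.37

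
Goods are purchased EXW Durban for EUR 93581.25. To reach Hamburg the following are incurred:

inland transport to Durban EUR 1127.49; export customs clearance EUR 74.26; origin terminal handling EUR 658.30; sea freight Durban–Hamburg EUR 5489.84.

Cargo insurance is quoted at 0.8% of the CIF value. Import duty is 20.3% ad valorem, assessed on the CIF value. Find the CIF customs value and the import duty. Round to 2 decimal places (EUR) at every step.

Let C be the CIF value. C = EXW price + pre-shipment costs + freight + 0.8% × C
C − 0.8% × C = 93581.25 + 1127.49 + 74.26 + 658.30 + 5489.84
0.992 × C = 100931.14
C = 100931.14 / 0.992 = 101745.10
Insurance premium = 0.8% × 101745.10 = 813.96
Import duty = 101745.10 × 20.3% = 20654.26

CIF value: EUR 101745.10; import duty: EUR 20654.26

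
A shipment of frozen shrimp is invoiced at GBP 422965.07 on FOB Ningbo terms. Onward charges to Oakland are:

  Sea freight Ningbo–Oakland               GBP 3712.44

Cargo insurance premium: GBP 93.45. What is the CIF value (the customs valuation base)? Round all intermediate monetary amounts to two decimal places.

CIF value: GBP 426770.96

CIF = FOB price + freight + insurance
CIF = 422965.07 + 3712.44 + 93.45 = 426770.96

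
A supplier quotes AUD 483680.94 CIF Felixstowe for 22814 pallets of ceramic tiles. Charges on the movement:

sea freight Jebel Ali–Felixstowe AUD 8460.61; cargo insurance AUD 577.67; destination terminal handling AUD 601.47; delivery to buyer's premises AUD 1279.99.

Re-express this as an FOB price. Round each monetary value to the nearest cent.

FOB price: AUD 474642.66

Not relevant to the conversion: delivery, destination terminal — on the buyer under both terms; not part of either seller's price.
From CIF to FOB, the seller no longer bears: freight, insurance.
FOB price = 483680.94 − 8460.61 − 577.67 = 474642.66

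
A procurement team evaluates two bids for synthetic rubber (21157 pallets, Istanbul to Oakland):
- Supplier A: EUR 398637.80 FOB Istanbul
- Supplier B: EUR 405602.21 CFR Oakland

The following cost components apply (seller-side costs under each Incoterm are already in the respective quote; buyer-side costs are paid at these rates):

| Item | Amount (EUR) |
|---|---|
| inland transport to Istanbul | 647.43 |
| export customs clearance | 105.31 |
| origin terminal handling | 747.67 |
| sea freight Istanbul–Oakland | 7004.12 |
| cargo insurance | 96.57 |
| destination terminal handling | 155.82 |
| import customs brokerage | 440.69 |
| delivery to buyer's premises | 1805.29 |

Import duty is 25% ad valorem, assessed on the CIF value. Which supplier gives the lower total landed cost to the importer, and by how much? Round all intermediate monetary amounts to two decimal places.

Supplier B is cheaper by EUR 49.63

Supplier A (FOB):
CIF value = FOB price + freight + insurance = 398637.80 + 7004.12 + 96.57 = 405738.49
Import duty = 405738.49 × 25% = 101434.62
Buyer bears (A): 7004.12 + 96.57 + 155.82 + 440.69 + 1805.29 = 9502.49
Landed cost (A) = invoice 398637.80 + 9502.49 + duty 101434.62 = 509574.91
Supplier B (CFR):
CIF value = CFR price + insurance = 405602.21 + 96.57 = 405698.78
Import duty = 405698.78 × 25% = 101424.70
Buyer bears (B): 96.57 + 155.82 + 440.69 + 1805.29 = 2498.37
Landed cost (B) = invoice 405602.21 + 2498.37 + duty 101424.70 = 509525.28
Difference = |509574.91 − 509525.28| = 49.63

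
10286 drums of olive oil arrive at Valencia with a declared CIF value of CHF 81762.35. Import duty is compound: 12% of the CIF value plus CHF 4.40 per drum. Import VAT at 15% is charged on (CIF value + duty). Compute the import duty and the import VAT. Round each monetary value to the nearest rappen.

Ad valorem component: 81762.35 × 12% = 9811.48
Specific component: 10286 × 4.40 = 45258.40
Import duty = 9811.48 + 45258.40 = 55069.88
VAT base = CIF + duty = 81762.35 + 55069.88 = 136832.23
Import VAT = 136832.23 × 15% = 20524.83

Import duty: CHF 55069.88; import VAT: CHF 20524.83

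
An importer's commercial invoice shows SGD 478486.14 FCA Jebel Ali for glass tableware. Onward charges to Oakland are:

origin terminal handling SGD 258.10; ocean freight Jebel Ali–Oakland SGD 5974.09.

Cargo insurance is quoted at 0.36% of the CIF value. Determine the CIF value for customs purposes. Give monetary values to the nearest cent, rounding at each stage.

CIF value: SGD 486469.62

Let C be the CIF value. C = FCA price + pre-shipment costs + freight + 0.36% × C
C − 0.36% × C = 478486.14 + 258.10 + 5974.09
0.9964 × C = 484718.33
C = 484718.33 / 0.9964 = 486469.62
Insurance premium = 0.36% × 486469.62 = 1751.29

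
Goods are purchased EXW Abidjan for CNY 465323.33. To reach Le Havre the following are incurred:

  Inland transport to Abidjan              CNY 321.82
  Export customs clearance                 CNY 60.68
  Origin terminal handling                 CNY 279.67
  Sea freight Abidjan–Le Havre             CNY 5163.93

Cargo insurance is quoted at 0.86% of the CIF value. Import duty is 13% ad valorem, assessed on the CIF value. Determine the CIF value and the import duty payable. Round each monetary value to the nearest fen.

CIF value: CNY 475236.46; import duty: CNY 61780.74

Let C be the CIF value. C = EXW price + pre-shipment costs + freight + 0.86% × C
C − 0.86% × C = 465323.33 + 321.82 + 60.68 + 279.67 + 5163.93
0.9914 × C = 471149.43
C = 471149.43 / 0.9914 = 475236.46
Insurance premium = 0.86% × 475236.46 = 4087.03
Import duty = 475236.46 × 13% = 61780.74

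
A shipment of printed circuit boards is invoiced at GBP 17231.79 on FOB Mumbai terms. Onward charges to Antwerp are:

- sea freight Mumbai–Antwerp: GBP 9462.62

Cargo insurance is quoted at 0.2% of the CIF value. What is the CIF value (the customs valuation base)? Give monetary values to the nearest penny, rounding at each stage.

CIF value: GBP 26747.91

Let C be the CIF value. C = FOB price + freight + 0.2% × C
C − 0.2% × C = 17231.79 + 9462.62
0.998 × C = 26694.41
C = 26694.41 / 0.998 = 26747.91
Insurance premium = 0.2% × 26747.91 = 53.50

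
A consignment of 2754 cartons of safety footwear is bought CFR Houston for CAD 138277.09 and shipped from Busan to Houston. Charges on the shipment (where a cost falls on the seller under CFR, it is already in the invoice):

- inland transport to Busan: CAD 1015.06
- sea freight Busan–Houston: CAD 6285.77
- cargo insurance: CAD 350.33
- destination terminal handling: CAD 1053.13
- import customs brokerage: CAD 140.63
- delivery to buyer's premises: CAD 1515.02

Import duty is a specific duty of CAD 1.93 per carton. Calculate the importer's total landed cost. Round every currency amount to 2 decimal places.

Total landed cost: CAD 146651.42

CFR: the seller pays costs through ocean freight to the destination port, but not insurance.
Already in the invoice (seller's account under CFR): inland to port, freight — exclude.
CIF value = CFR price + insurance = 138277.09 + 350.33 = 138627.42
Import duty = 2754 × 1.93 = 5315.22
Buyer bears: insurance 350.33 + destination terminal 1053.13 + brokerage 140.63 + delivery 1515.02 + duty 5315.22 = 8374.33
Landed cost = invoice 138277.09 + 8374.33 = 146651.42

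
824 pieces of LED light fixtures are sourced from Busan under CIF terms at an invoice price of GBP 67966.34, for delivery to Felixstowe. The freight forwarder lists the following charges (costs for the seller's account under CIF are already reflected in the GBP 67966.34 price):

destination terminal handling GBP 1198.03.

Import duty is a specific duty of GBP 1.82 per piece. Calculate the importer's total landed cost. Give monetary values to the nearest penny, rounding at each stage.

Total landed cost: GBP 70664.05

CIF: the seller pays costs through ocean freight and marine insurance to the destination port.
The CIF price already equals the CIF value: 67966.34
Import duty = 824 × 1.82 = 1499.68
Buyer bears: destination terminal 1198.03 + duty 1499.68 = 2697.71
Landed cost = invoice 67966.34 + 2697.71 = 70664.05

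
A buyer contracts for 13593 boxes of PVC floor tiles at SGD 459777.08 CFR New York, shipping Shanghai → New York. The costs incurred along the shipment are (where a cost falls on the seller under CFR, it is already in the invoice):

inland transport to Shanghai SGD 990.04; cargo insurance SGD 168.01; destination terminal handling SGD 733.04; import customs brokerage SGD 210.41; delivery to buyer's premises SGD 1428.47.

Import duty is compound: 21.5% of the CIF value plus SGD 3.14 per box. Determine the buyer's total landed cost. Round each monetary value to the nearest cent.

CFR: the seller pays costs through ocean freight to the destination port, but not insurance.
Already in the invoice (seller's account under CFR): inland to port — exclude.
CIF value = CFR price + insurance = 459777.08 + 168.01 = 459945.09
Ad valorem component: 459945.09 × 21.5% = 98888.19
Specific component: 13593 × 3.14 = 42682.02
Import duty = 98888.19 + 42682.02 = 141570.21
Buyer bears: insurance 168.01 + destination terminal 733.04 + brokerage 210.41 + delivery 1428.47 + duty 141570.21 = 144110.14
Landed cost = invoice 459777.08 + 144110.14 = 603887.22

Total landed cost: SGD 603887.22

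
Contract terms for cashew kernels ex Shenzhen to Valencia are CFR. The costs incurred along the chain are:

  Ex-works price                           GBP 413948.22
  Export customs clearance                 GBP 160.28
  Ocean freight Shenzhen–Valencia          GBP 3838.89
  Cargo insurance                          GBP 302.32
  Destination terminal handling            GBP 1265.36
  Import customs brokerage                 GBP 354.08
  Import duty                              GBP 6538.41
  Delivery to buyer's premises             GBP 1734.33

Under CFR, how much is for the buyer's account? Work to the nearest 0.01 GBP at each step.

Buyer's account: GBP 10194.50

CFR: the seller pays costs through ocean freight to the destination port, but not insurance.
Seller's account: goods 413948.22 + export clearance 160.28 + freight 3838.89 = 417947.39
Buyer's account: insurance 302.32 + destination terminal 1265.36 + brokerage 354.08 + duty 6538.41 + delivery 1734.33 = 10194.50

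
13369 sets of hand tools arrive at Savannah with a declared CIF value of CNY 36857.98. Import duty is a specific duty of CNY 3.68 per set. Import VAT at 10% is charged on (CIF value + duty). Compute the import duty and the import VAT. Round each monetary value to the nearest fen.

Import duty: CNY 49197.92; import VAT: CNY 8605.59

Import duty = 13369 × 3.68 = 49197.92
VAT base = CIF + duty = 36857.98 + 49197.92 = 86055.90
Import VAT = 86055.90 × 10% = 8605.59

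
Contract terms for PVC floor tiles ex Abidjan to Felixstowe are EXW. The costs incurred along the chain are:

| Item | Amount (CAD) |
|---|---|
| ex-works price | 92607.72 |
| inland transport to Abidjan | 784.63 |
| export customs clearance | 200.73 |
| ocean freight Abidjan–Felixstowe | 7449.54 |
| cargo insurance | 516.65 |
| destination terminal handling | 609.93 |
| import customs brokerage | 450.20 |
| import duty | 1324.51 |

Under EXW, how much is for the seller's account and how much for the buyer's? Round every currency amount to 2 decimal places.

Seller: CAD 92607.72; buyer: CAD 11336.19

EXW: the seller makes goods available at their premises; the buyer bears all onward costs.
Seller's account: goods 92607.72 = 92607.72
Buyer's account: inland to port 784.63 + export clearance 200.73 + freight 7449.54 + insurance 516.65 + destination terminal 609.93 + brokerage 450.20 + duty 1324.51 = 11336.19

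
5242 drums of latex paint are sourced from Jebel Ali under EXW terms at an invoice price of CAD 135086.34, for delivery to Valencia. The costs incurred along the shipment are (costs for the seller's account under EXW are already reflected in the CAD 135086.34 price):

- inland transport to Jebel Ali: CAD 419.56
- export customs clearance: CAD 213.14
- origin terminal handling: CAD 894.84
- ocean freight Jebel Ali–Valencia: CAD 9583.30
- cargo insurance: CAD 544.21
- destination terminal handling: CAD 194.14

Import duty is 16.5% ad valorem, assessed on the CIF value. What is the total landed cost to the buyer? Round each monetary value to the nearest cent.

EXW: the seller makes goods available at their premises; the buyer bears all onward costs.
CIF value = EXW price + inland to port + export clearance + origin terminal + freight + insurance = 135086.34 + 419.56 + 213.14 + 894.84 + 9583.30 + 544.21 = 146741.39
Import duty = 146741.39 × 16.5% = 24212.33
Buyer bears: inland to port 419.56 + export clearance 213.14 + origin terminal 894.84 + freight 9583.30 + insurance 544.21 + destination terminal 194.14 + duty 24212.33 = 36061.52
Landed cost = invoice 135086.34 + 36061.52 = 171147.86

Total landed cost: CAD 171147.86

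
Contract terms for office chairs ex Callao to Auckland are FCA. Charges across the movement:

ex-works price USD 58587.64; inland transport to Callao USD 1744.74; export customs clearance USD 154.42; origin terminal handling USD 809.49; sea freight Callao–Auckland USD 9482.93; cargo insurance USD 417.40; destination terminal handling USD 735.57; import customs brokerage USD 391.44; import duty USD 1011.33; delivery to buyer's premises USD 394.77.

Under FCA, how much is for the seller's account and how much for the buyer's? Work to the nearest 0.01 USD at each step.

FCA: the seller delivers export-cleared goods to the carrier; the buyer bears costs from that point.
Seller's account: goods 58587.64 + inland to port 1744.74 + export clearance 154.42 = 60486.80
Buyer's account: origin terminal 809.49 + freight 9482.93 + insurance 417.40 + destination terminal 735.57 + brokerage 391.44 + duty 1011.33 + delivery 394.77 = 13242.93

Seller: USD 60486.80; buyer: USD 13242.93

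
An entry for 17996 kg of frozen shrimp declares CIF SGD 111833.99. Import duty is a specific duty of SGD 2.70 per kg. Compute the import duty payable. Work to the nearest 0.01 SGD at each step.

Import duty: SGD 48589.20

Import duty = 17996 × 2.70 = 48589.20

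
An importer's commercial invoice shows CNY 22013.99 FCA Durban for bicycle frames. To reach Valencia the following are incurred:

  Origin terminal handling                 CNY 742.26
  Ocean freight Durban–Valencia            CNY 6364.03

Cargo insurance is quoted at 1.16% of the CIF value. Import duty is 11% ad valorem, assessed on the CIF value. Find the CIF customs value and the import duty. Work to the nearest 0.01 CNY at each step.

CIF value: CNY 29462.04; import duty: CNY 3240.82

Let C be the CIF value. C = FCA price + pre-shipment costs + freight + 1.16% × C
C − 1.16% × C = 22013.99 + 742.26 + 6364.03
0.9884 × C = 29120.28
C = 29120.28 / 0.9884 = 29462.04
Insurance premium = 1.16% × 29462.04 = 341.76
Import duty = 29462.04 × 11% = 3240.82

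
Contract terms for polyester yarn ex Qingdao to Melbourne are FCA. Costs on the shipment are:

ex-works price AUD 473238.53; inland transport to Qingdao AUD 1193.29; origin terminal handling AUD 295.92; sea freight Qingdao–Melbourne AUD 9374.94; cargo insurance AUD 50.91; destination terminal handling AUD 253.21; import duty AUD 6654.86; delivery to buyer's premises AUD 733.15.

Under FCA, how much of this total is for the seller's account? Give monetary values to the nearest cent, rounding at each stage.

Seller's account: AUD 474431.82

FCA: the seller delivers export-cleared goods to the carrier; the buyer bears costs from that point.
Seller's account: goods 473238.53 + inland to port 1193.29 = 474431.82
Buyer's account: origin terminal 295.92 + freight 9374.94 + insurance 50.91 + destination terminal 253.21 + duty 6654.86 + delivery 733.15 = 17362.99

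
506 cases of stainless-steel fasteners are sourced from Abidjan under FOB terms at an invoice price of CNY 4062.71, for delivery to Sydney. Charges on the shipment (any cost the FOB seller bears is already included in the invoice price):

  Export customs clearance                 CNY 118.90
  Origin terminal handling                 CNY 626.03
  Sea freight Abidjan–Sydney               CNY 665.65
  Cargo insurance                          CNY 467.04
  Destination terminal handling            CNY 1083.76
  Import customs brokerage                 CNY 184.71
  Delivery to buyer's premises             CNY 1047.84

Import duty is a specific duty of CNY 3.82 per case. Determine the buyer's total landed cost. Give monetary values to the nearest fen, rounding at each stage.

Total landed cost: CNY 9444.63

FOB: the seller bears costs until goods are on board at the origin port; the buyer bears freight, insurance and all costs thereafter.
Already in the invoice (seller's account under FOB): export clearance, origin terminal — exclude.
CIF value = FOB price + freight + insurance = 4062.71 + 665.65 + 467.04 = 5195.40
Import duty = 506 × 3.82 = 1932.92
Buyer bears: freight 665.65 + insurance 467.04 + destination terminal 1083.76 + brokerage 184.71 + delivery 1047.84 + duty 1932.92 = 5381.92
Landed cost = invoice 4062.71 + 5381.92 = 9444.63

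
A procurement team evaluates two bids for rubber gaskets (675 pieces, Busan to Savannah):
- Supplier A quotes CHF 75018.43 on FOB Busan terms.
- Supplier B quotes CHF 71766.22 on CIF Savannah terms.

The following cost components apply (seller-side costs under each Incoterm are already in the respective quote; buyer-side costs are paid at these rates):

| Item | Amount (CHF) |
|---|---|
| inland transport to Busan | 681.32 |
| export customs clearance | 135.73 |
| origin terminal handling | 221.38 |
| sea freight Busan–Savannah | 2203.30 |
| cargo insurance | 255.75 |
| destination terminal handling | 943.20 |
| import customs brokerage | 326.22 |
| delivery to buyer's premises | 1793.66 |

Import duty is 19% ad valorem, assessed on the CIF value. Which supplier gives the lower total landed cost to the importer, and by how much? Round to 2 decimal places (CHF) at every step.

Supplier B is cheaper by CHF 6796.40

Supplier A (FOB):
CIF value = FOB price + freight + insurance = 75018.43 + 2203.30 + 255.75 = 77477.48
Import duty = 77477.48 × 19% = 14720.72
Buyer bears (A): 2203.30 + 255.75 + 943.20 + 326.22 + 1793.66 = 5522.13
Landed cost (A) = invoice 75018.43 + 5522.13 + duty 14720.72 = 95261.28
Supplier B (CIF):
The CIF price already equals the CIF value: 71766.22
Import duty = 71766.22 × 19% = 13635.58
Buyer bears (B): 943.20 + 326.22 + 1793.66 = 3063.08
Landed cost (B) = invoice 71766.22 + 3063.08 + duty 13635.58 = 88464.88
Difference = |95261.28 − 88464.88| = 6796.40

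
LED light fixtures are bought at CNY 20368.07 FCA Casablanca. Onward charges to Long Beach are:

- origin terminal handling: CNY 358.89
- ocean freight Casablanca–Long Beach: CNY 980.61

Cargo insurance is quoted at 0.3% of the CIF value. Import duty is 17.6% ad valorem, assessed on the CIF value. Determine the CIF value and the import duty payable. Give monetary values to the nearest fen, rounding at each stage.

Let C be the CIF value. C = FCA price + pre-shipment costs + freight + 0.3% × C
C − 0.3% × C = 20368.07 + 358.89 + 980.61
0.997 × C = 21707.57
C = 21707.57 / 0.997 = 21772.89
Insurance premium = 0.3% × 21772.89 = 65.32
Import duty = 21772.89 × 17.6% = 3832.03

CIF value: CNY 21772.89; import duty: CNY 3832.03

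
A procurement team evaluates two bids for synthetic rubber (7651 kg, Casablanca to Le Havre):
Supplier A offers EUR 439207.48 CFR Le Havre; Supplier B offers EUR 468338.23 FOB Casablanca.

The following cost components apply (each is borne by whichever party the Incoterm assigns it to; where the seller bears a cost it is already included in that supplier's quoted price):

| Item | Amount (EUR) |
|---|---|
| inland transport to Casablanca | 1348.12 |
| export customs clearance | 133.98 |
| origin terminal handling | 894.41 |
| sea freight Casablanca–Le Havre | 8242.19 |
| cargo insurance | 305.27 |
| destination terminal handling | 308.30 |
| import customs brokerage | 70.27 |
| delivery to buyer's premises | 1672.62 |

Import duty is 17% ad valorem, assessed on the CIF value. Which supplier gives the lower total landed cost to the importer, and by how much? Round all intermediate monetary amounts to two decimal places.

Supplier A (CFR):
CIF value = CFR price + insurance = 439207.48 + 305.27 = 439512.75
Import duty = 439512.75 × 17% = 74717.17
Buyer bears (A): 305.27 + 308.30 + 70.27 + 1672.62 = 2356.46
Landed cost (A) = invoice 439207.48 + 2356.46 + duty 74717.17 = 516281.11
Supplier B (FOB):
CIF value = FOB price + freight + insurance = 468338.23 + 8242.19 + 305.27 = 476885.69
Import duty = 476885.69 × 17% = 81070.57
Buyer bears (B): 8242.19 + 305.27 + 308.30 + 70.27 + 1672.62 = 10598.65
Landed cost (B) = invoice 468338.23 + 10598.65 + duty 81070.57 = 560007.45
Difference = |516281.11 − 560007.45| = 43726.34

Supplier A is cheaper by EUR 43726.34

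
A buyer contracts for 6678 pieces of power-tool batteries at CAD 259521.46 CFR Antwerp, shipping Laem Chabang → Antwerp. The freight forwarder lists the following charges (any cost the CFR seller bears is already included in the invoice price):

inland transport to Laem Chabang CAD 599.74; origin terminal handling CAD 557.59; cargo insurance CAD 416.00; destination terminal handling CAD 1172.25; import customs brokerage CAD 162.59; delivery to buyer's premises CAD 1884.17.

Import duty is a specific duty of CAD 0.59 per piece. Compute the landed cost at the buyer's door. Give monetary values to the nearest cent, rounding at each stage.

Total landed cost: CAD 267096.49

CFR: the seller pays costs through ocean freight to the destination port, but not insurance.
Already in the invoice (seller's account under CFR): inland to port, origin terminal — exclude.
CIF value = CFR price + insurance = 259521.46 + 416.00 = 259937.46
Import duty = 6678 × 0.59 = 3940.02
Buyer bears: insurance 416.00 + destination terminal 1172.25 + brokerage 162.59 + delivery 1884.17 + duty 3940.02 = 7575.03
Landed cost = invoice 259521.46 + 7575.03 = 267096.49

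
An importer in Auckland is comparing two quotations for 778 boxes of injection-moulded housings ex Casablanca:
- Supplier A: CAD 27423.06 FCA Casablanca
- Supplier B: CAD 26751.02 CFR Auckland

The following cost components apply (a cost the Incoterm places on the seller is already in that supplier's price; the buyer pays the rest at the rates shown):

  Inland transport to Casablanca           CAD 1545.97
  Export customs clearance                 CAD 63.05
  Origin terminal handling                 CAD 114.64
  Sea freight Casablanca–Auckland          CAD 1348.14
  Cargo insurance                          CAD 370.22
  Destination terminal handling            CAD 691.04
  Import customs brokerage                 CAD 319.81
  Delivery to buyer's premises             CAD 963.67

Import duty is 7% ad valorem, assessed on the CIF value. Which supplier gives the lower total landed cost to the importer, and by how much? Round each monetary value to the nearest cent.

Supplier A (FCA):
CIF value = FCA price + origin terminal + freight + insurance = 27423.06 + 114.64 + 1348.14 + 370.22 = 29256.06
Import duty = 29256.06 × 7% = 2047.92
Buyer bears (A): 114.64 + 1348.14 + 370.22 + 691.04 + 319.81 + 963.67 = 3807.52
Landed cost (A) = invoice 27423.06 + 3807.52 + duty 2047.92 = 33278.50
Supplier B (CFR):
CIF value = CFR price + insurance = 26751.02 + 370.22 = 27121.24
Import duty = 27121.24 × 7% = 1898.49
Buyer bears (B): 370.22 + 691.04 + 319.81 + 963.67 = 2344.74
Landed cost (B) = invoice 26751.02 + 2344.74 + duty 1898.49 = 30994.25
Difference = |33278.50 − 30994.25| = 2284.25

Supplier B is cheaper by CAD 2284.25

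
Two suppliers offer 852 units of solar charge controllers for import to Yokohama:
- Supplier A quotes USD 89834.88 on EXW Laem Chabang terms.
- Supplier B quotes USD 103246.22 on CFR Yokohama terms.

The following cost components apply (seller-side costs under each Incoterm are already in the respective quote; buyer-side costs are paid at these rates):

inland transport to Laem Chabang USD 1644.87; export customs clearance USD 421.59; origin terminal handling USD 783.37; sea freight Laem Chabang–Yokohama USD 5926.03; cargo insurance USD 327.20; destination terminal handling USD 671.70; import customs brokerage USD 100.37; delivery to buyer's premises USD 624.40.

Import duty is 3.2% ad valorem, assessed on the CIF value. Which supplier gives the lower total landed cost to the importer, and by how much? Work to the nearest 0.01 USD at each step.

Supplier A (EXW):
CIF value = EXW price + inland to port + export clearance + origin terminal + freight + insurance = 89834.88 + 1644.87 + 421.59 + 783.37 + 5926.03 + 327.20 = 98937.94
Import duty = 98937.94 × 3.2% = 3166.01
Buyer bears (A): 1644.87 + 421.59 + 783.37 + 5926.03 + 327.20 + 671.70 + 100.37 + 624.40 = 10499.53
Landed cost (A) = invoice 89834.88 + 10499.53 + duty 3166.01 = 103500.42
Supplier B (CFR):
CIF value = CFR price + insurance = 103246.22 + 327.20 = 103573.42
Import duty = 103573.42 × 3.2% = 3314.35
Buyer bears (B): 327.20 + 671.70 + 100.37 + 624.40 = 1723.67
Landed cost (B) = invoice 103246.22 + 1723.67 + duty 3314.35 = 108284.24
Difference = |103500.42 − 108284.24| = 4783.82

Supplier A is cheaper by USD 4783.82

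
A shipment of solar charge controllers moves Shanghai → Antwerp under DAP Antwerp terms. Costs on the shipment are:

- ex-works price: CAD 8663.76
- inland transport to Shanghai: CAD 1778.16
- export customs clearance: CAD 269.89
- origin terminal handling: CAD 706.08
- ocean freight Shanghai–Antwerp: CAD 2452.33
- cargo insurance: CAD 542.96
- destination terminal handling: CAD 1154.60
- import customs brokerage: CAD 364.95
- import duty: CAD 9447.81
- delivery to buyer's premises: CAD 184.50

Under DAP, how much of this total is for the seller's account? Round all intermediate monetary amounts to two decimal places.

DAP: the seller bears all costs to the named destination except import duty and clearance.
Seller's account: goods 8663.76 + inland to port 1778.16 + export clearance 269.89 + origin terminal 706.08 + freight 2452.33 + insurance 542.96 + destination terminal 1154.60 + delivery 184.50 = 15752.28
Buyer's account: brokerage 364.95 + duty 9447.81 = 9812.76

Seller's account: CAD 15752.28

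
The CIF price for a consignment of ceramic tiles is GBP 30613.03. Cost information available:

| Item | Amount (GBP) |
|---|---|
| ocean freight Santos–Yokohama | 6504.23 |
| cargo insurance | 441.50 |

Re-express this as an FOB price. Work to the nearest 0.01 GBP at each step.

FOB price: GBP 23667.30

From CIF to FOB, the seller no longer bears: freight, insurance.
FOB price = 30613.03 − 6504.23 − 441.50 = 23667.30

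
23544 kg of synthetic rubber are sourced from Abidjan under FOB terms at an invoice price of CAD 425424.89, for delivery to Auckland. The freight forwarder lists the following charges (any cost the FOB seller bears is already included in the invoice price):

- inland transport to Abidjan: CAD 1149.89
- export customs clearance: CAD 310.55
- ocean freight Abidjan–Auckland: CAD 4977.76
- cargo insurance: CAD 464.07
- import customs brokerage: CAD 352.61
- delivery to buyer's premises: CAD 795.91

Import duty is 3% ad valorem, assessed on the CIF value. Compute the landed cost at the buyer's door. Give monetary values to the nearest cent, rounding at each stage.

FOB: the seller bears costs until goods are on board at the origin port; the buyer bears freight, insurance and all costs thereafter.
Already in the invoice (seller's account under FOB): inland to port, export clearance — exclude.
CIF value = FOB price + freight + insurance = 425424.89 + 4977.76 + 464.07 = 430866.72
Import duty = 430866.72 × 3% = 12926.00
Buyer bears: freight 4977.76 + insurance 464.07 + brokerage 352.61 + delivery 795.91 + duty 12926.00 = 19516.35
Landed cost = invoice 425424.89 + 19516.35 = 444941.24

Total landed cost: CAD 444941.24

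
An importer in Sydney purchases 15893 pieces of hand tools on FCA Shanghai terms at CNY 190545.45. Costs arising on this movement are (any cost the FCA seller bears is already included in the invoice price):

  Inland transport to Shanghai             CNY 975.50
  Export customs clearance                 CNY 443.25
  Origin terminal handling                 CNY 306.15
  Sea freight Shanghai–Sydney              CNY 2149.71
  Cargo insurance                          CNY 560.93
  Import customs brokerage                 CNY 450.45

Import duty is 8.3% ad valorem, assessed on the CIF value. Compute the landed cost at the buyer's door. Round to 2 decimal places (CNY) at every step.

FCA: the seller delivers export-cleared goods to the carrier; the buyer bears costs from that point.
Already in the invoice (seller's account under FCA): inland to port, export clearance — exclude.
CIF value = FCA price + origin terminal + freight + insurance = 190545.45 + 306.15 + 2149.71 + 560.93 = 193562.24
Import duty = 193562.24 × 8.3% = 16065.67
Buyer bears: origin terminal 306.15 + freight 2149.71 + insurance 560.93 + brokerage 450.45 + duty 16065.67 = 19532.91
Landed cost = invoice 190545.45 + 19532.91 = 210078.36

Total landed cost: CNY 210078.36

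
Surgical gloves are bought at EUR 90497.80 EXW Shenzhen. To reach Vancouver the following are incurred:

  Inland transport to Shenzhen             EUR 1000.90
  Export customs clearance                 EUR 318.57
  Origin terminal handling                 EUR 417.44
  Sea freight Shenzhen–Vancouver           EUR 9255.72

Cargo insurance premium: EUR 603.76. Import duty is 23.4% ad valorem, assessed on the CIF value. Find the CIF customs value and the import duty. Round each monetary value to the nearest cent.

CIF = EXW price + pre-shipment costs + freight + insurance
CIF = 90497.80 + 1000.90 + 318.57 + 417.44 + 9255.72 + 603.76 = 102094.19
Import duty = 102094.19 × 23.4% = 23890.04

CIF value: EUR 102094.19; import duty: EUR 23890.04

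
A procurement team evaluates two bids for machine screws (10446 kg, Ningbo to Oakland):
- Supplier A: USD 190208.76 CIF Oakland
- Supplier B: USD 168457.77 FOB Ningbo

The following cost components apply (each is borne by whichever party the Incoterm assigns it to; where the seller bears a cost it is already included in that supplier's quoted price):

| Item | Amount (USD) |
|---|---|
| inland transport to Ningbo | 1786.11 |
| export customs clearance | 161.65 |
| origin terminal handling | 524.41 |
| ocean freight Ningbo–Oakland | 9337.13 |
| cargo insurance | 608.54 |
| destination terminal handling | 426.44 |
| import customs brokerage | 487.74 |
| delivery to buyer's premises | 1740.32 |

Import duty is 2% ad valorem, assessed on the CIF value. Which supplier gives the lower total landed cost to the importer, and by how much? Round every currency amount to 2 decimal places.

Supplier B is cheaper by USD 12041.43

Supplier A (CIF):
The CIF price already equals the CIF value: 190208.76
Import duty = 190208.76 × 2% = 3804.18
Buyer bears (A): 426.44 + 487.74 + 1740.32 = 2654.50
Landed cost (A) = invoice 190208.76 + 2654.50 + duty 3804.18 = 196667.44
Supplier B (FOB):
CIF value = FOB price + freight + insurance = 168457.77 + 9337.13 + 608.54 = 178403.44
Import duty = 178403.44 × 2% = 3568.07
Buyer bears (B): 9337.13 + 608.54 + 426.44 + 487.74 + 1740.32 = 12600.17
Landed cost (B) = invoice 168457.77 + 12600.17 + duty 3568.07 = 184626.01
Difference = |196667.44 − 184626.01| = 12041.43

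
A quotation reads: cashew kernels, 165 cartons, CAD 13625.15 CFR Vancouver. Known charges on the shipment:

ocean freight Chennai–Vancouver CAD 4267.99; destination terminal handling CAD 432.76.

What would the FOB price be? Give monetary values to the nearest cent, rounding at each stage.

Not relevant to the conversion: destination terminal — on the buyer under both terms; not part of either seller's price.
From CFR to FOB, the seller no longer bears: freight.
FOB price = 13625.15 − 4267.99 = 9357.16

FOB price: CAD 9357.16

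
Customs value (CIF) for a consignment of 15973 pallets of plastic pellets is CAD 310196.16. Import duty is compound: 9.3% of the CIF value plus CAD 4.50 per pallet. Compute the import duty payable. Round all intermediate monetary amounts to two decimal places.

Ad valorem component: 310196.16 × 9.3% = 28848.24
Specific component: 15973 × 4.50 = 71878.50
Import duty = 28848.24 + 71878.50 = 100726.74

Import duty: CAD 100726.74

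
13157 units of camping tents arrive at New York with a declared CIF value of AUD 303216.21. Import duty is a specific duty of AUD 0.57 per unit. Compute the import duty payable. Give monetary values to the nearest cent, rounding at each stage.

Import duty = 13157 × 0.57 = 7499.49

Import duty: AUD 7499.49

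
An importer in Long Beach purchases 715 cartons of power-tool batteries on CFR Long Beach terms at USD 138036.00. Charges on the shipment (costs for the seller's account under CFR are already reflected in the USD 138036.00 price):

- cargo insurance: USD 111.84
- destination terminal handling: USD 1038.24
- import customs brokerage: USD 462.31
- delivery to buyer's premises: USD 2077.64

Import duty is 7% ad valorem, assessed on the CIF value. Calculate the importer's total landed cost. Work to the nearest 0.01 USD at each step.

Total landed cost: USD 151396.38

CFR: the seller pays costs through ocean freight to the destination port, but not insurance.
CIF value = CFR price + insurance = 138036.00 + 111.84 = 138147.84
Import duty = 138147.84 × 7% = 9670.35
Buyer bears: insurance 111.84 + destination terminal 1038.24 + brokerage 462.31 + delivery 2077.64 + duty 9670.35 = 13360.38
Landed cost = invoice 138036.00 + 13360.38 = 151396.38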